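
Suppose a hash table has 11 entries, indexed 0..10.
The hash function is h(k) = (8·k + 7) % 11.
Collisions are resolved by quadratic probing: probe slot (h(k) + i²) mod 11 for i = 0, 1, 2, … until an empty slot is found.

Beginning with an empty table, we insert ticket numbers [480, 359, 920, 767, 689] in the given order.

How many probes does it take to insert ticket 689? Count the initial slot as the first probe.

480 hashes to 8; slot 8 is free -> place at 8.
359 hashes to 8; 8 taken -> place at 9.
920 hashes to 8; 8,9 taken -> place at 1.
767 hashes to 5; slot 5 is free -> place at 5.
689 hashes to 8; 8,9,1 taken -> place at 6.
Table: [∅, 920, ∅, ∅, ∅, 767, 689, ∅, 480, 359, ∅]

4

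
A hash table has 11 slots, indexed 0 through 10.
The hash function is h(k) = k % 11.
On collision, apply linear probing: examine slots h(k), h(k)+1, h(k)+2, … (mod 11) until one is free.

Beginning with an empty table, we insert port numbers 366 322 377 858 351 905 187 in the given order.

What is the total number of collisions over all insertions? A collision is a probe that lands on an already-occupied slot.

7

366 hashes to 3; slot 3 is free => place at 3.
322 hashes to 3; 3 taken => place at 4.
377 hashes to 3; 3,4 taken => place at 5.
858 hashes to 0; slot 0 is free => place at 0.
351 hashes to 10; slot 10 is free => place at 10.
905 hashes to 3; 3,4,5 taken => place at 6.
187 hashes to 0; 0 taken => place at 1.
Table: [858, 187, ∅, 366, 322, 377, 905, ∅, ∅, ∅, 351]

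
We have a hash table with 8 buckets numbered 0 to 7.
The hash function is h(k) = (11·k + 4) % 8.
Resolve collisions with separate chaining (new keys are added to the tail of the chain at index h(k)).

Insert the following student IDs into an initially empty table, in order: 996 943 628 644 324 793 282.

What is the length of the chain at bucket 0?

996 → bucket 0
943 → bucket 1
628 → bucket 0 (collision)
644 → bucket 0 (collision)
324 → bucket 0 (collision)
793 → bucket 7
282 → bucket 2
Final buckets:
0: 996 -> 628 -> 644 -> 324
1: 943
2: 282
3: -
4: -
5: -
6: -
7: 793

4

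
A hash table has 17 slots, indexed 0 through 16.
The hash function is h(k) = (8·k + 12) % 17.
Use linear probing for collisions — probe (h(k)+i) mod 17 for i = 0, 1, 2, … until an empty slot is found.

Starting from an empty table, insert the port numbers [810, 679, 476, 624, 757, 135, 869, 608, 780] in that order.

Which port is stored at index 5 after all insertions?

135

810 hashes to 15; slot 15 is free -> place at 15.
679 hashes to 4; slot 4 is free -> place at 4.
476 hashes to 12; slot 12 is free -> place at 12.
624 hashes to 6; slot 6 is free -> place at 6.
757 hashes to 16; slot 16 is free -> place at 16.
135 hashes to 4; 4 taken -> place at 5.
869 hashes to 11; slot 11 is free -> place at 11.
608 hashes to 14; slot 14 is free -> place at 14.
780 hashes to 13; slot 13 is free -> place at 13.
Table: [., ., ., ., 679, 135, 624, ., ., ., ., 869, 476, 780, 608, 810, 757]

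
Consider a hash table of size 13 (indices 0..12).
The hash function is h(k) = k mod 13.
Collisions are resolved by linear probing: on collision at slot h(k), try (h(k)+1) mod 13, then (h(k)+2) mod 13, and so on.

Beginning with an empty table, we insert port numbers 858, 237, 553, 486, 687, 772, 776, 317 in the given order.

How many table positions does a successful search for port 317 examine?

4

Insert 858: h=0, slot 0 empty => index 0.
Insert 237: h=3, slot 3 empty => index 3.
Insert 553: h=7, slot 7 empty => index 7.
Insert 486: h=5, slot 5 empty => index 5.
Insert 687: h=11, slot 11 empty => index 11.
Insert 772: h=5, slot 5 occupied => index 6.
Insert 776: h=9, slot 9 empty => index 9.
Insert 317: h=5, slots 5,6,7 occupied => index 8.
Table: [858, -, -, 237, -, 486, 772, 553, 317, 776, -, 687, -]
Lookup 317: h=5, probe 5,6,7,8 → found at 8.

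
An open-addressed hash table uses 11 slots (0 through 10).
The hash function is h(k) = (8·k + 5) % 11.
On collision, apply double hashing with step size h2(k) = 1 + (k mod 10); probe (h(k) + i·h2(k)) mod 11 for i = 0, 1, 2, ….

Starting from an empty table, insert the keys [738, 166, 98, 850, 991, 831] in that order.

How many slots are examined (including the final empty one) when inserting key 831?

Insert 738: h=2, slot 2 empty => index 2.
Insert 166: h=2, h2=7, slot 2 occupied => index 9.
Insert 98: h=8, slot 8 empty => index 8.
Insert 850: h=7, slot 7 empty => index 7.
Insert 991: h=2, h2=2, slot 2 occupied => index 4.
Insert 831: h=9, h2=2, slot 9 occupied => index 0.
Table: [831, ., 738, ., 991, ., ., 850, 98, 166, .]

2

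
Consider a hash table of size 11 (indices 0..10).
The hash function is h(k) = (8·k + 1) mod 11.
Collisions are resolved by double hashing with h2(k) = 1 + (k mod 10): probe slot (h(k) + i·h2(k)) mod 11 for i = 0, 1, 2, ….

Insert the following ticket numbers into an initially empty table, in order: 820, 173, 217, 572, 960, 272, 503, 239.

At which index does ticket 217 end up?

7

820: h=5 → slot 5
173: h=10 → slot 10
217: h=10, h2=8, probe 10,7 → slot 7
572: h=1 → slot 1
960: h=3 → slot 3
272: h=10, h2=3, probe 10,2 → slot 2
503: h=10, h2=4, probe 10,3,7,0 → slot 0
239: h=10, h2=10, probe 10,9 → slot 9
Table: [503, 572, 272, 960, _, 820, _, 217, _, 239, 173]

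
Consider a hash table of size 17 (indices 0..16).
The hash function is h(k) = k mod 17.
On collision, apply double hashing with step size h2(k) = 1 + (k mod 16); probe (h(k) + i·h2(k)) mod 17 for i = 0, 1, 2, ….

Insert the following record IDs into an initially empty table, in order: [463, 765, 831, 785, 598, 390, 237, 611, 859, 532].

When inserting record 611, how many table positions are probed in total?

3

463 hashes to 4; slot 4 is free => place at 4.
765 hashes to 0; slot 0 is free => place at 0.
831 hashes to 15; slot 15 is free => place at 15.
785 hashes to 3; slot 3 is free => place at 3.
598 hashes to 3, h2=7; 3 taken => place at 10.
390 hashes to 16; slot 16 is free => place at 16.
237 hashes to 16, h2=14; 16 taken => place at 13.
611 hashes to 16, h2=4; 16,3 taken => place at 7.
859 hashes to 9; slot 9 is free => place at 9.
532 hashes to 5; slot 5 is free => place at 5.
Table: [765, ., ., 785, 463, 532, ., 611, ., 859, 598, ., ., 237, ., 831, 390]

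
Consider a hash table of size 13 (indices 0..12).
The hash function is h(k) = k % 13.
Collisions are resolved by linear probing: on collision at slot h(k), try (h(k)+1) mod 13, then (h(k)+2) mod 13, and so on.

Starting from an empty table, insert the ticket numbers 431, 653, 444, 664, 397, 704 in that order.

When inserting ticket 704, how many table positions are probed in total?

431: h=2 => slot 2
653: h=3 => slot 3
444: h=2, probe 2,3,4 => slot 4
664: h=1 => slot 1
397: h=7 => slot 7
704: h=2, probe 2,3,4,5 => slot 5
Table: [—, 664, 431, 653, 444, 704, —, 397, —, —, —, —, —]

4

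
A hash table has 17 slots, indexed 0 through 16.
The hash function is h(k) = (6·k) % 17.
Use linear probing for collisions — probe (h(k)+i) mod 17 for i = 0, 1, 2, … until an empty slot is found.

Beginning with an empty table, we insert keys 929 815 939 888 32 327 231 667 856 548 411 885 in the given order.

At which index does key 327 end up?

9

Insert 929: h=15, slot 15 empty → index 15.
Insert 815: h=11, slot 11 empty → index 11.
Insert 939: h=7, slot 7 empty → index 7.
Insert 888: h=7, slot 7 occupied → index 8.
Insert 32: h=5, slot 5 empty → index 5.
Insert 327: h=7, slots 7,8 occupied → index 9.
Insert 231: h=9, slot 9 occupied → index 10.
Insert 667: h=7, slots 7,8,9,10,11 occupied → index 12.
Insert 856: h=2, slot 2 empty → index 2.
Insert 548: h=7, slots 7,8,9,10,11,12 occupied → index 13.
Insert 411: h=1, slot 1 empty → index 1.
Insert 885: h=6, slot 6 empty → index 6.
Table: [_, 411, 856, _, _, 32, 885, 939, 888, 327, 231, 815, 667, 548, _, 929, _]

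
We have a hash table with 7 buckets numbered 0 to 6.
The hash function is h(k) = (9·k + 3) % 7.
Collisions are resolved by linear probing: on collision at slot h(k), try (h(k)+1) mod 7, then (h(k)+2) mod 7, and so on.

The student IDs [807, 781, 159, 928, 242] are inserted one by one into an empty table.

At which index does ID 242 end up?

1

807 hashes to 0; slot 0 is free -> place at 0.
781 hashes to 4; slot 4 is free -> place at 4.
159 hashes to 6; slot 6 is free -> place at 6.
928 hashes to 4; 4 taken -> place at 5.
242 hashes to 4; 4,5,6,0 taken -> place at 1.
Table: [807, 242, -, -, 781, 928, 159]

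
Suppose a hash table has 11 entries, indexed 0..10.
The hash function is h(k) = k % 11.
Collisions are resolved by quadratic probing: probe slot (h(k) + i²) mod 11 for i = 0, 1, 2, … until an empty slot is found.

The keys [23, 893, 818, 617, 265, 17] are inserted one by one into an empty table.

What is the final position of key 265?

10

23: h=1 -> slot 1
893: h=2 -> slot 2
818: h=4 -> slot 4
617: h=1, probe 1,2,5 -> slot 5
265: h=1, probe 1,2,5,10 -> slot 10
17: h=6 -> slot 6
Table: [∅, 23, 893, ∅, 818, 617, 17, ∅, ∅, ∅, 265]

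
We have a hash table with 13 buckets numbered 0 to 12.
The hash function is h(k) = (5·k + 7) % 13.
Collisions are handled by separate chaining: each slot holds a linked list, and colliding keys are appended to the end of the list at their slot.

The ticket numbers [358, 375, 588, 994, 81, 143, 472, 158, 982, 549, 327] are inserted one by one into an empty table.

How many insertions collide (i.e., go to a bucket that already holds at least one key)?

Insert 358: h=3, bucket 3 empty -> new chain.
Insert 375: h=10, bucket 10 empty -> new chain.
Insert 588: h=9, bucket 9 empty -> new chain.
Insert 994: h=11, bucket 11 empty -> new chain.
Insert 81: h=9, bucket 9 nonempty -> append to chain.
Insert 143: h=7, bucket 7 empty -> new chain.
Insert 472: h=1, bucket 1 empty -> new chain.
Insert 158: h=4, bucket 4 empty -> new chain.
Insert 982: h=3, bucket 3 nonempty -> append to chain.
Insert 549: h=9, bucket 9 nonempty -> append to chain.
Insert 327: h=4, bucket 4 nonempty -> append to chain.
Final buckets:
0: _
1: 472
2: _
3: 358 -> 982
4: 158 -> 327
5: _
6: _
7: 143
8: _
9: 588 -> 81 -> 549
10: 375
11: 994
12: _

4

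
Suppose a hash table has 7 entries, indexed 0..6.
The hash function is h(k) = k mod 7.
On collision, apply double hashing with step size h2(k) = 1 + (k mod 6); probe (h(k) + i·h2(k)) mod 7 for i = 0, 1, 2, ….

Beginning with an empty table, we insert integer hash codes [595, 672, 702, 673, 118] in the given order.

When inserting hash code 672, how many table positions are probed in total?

2

595: h=0 -> slot 0
672: h=0, h2=1, probe 0,1 -> slot 1
702: h=2 -> slot 2
673: h=1, h2=2, probe 1,3 -> slot 3
118: h=6 -> slot 6
Table: [595, 672, 702, 673, ∅, ∅, 118]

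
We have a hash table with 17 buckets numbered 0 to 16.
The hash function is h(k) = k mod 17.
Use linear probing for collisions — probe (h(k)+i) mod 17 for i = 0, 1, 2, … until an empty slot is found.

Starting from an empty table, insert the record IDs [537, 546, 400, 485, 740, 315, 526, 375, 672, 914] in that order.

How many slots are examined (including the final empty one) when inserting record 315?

5

537 hashes to 10; slot 10 is free → place at 10.
546 hashes to 2; slot 2 is free → place at 2.
400 hashes to 9; slot 9 is free → place at 9.
485 hashes to 9; 9,10 taken → place at 11.
740 hashes to 9; 9,10,11 taken → place at 12.
315 hashes to 9; 9,10,11,12 taken → place at 13.
526 hashes to 16; slot 16 is free → place at 16.
375 hashes to 1; slot 1 is free → place at 1.
672 hashes to 9; 9,10,11,12,13 taken → place at 14.
914 hashes to 13; 13,14 taken → place at 15.
Table: [-, 375, 546, -, -, -, -, -, -, 400, 537, 485, 740, 315, 672, 914, 526]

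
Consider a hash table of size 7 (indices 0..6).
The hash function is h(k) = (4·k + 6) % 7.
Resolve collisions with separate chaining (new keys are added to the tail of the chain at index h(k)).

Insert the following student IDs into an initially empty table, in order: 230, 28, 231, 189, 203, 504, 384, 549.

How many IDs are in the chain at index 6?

Insert 230: h=2, bucket 2 empty → new chain.
Insert 28: h=6, bucket 6 empty → new chain.
Insert 231: h=6, bucket 6 nonempty → append to chain.
Insert 189: h=6, bucket 6 nonempty → append to chain.
Insert 203: h=6, bucket 6 nonempty → append to chain.
Insert 504: h=6, bucket 6 nonempty → append to chain.
Insert 384: h=2, bucket 2 nonempty → append to chain.
Insert 549: h=4, bucket 4 empty → new chain.
Final buckets:
0: _
1: _
2: 230 -> 384
3: _
4: 549
5: _
6: 28 -> 231 -> 189 -> 203 -> 504

5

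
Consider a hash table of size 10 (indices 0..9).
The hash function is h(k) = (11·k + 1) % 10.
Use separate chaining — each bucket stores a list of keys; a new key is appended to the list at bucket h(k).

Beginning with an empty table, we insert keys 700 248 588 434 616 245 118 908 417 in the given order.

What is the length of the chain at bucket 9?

Insert 700: h=1, bucket 1 empty → new chain.
Insert 248: h=9, bucket 9 empty → new chain.
Insert 588: h=9, bucket 9 nonempty → append to chain.
Insert 434: h=5, bucket 5 empty → new chain.
Insert 616: h=7, bucket 7 empty → new chain.
Insert 245: h=6, bucket 6 empty → new chain.
Insert 118: h=9, bucket 9 nonempty → append to chain.
Insert 908: h=9, bucket 9 nonempty → append to chain.
Insert 417: h=8, bucket 8 empty → new chain.
Final buckets:
0: -
1: 700
2: -
3: -
4: -
5: 434
6: 245
7: 616
8: 417
9: 248 -> 588 -> 118 -> 908

4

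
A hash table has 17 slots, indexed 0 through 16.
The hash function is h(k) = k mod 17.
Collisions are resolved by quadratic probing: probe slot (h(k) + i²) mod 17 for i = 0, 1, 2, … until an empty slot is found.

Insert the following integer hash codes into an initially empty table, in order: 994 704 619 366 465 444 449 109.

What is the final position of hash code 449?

16

994 hashes to 8; slot 8 is free → place at 8.
704 hashes to 7; slot 7 is free → place at 7.
619 hashes to 7; 7,8 taken → place at 11.
366 hashes to 9; slot 9 is free → place at 9.
465 hashes to 6; slot 6 is free → place at 6.
444 hashes to 2; slot 2 is free → place at 2.
449 hashes to 7; 7,8,11 taken → place at 16.
109 hashes to 7; 7,8,11,16,6 taken → place at 15.
Table: [∅, ∅, 444, ∅, ∅, ∅, 465, 704, 994, 366, ∅, 619, ∅, ∅, ∅, 109, 449]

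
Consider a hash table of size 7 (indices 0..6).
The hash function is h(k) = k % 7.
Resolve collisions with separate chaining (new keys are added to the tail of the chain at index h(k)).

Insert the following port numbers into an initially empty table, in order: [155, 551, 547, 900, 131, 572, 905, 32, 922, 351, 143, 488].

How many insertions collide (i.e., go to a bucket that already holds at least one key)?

Insert 155: h=1, bucket 1 empty → new chain.
Insert 551: h=5, bucket 5 empty → new chain.
Insert 547: h=1, bucket 1 nonempty → append to chain.
Insert 900: h=4, bucket 4 empty → new chain.
Insert 131: h=5, bucket 5 nonempty → append to chain.
Insert 572: h=5, bucket 5 nonempty → append to chain.
Insert 905: h=2, bucket 2 empty → new chain.
Insert 32: h=4, bucket 4 nonempty → append to chain.
Insert 922: h=5, bucket 5 nonempty → append to chain.
Insert 351: h=1, bucket 1 nonempty → append to chain.
Insert 143: h=3, bucket 3 empty → new chain.
Insert 488: h=5, bucket 5 nonempty → append to chain.
Final buckets:
0: —
1: 155 -> 547 -> 351
2: 905
3: 143
4: 900 -> 32
5: 551 -> 131 -> 572 -> 922 -> 488
6: —

7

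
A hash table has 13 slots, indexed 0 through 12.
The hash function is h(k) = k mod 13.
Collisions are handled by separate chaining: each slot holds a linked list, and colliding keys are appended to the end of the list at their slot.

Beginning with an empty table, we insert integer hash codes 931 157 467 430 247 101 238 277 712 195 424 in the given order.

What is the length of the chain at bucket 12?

Insert 931: h=8, bucket 8 empty -> new chain.
Insert 157: h=1, bucket 1 empty -> new chain.
Insert 467: h=12, bucket 12 empty -> new chain.
Insert 430: h=1, bucket 1 nonempty -> append to chain.
Insert 247: h=0, bucket 0 empty -> new chain.
Insert 101: h=10, bucket 10 empty -> new chain.
Insert 238: h=4, bucket 4 empty -> new chain.
Insert 277: h=4, bucket 4 nonempty -> append to chain.
Insert 712: h=10, bucket 10 nonempty -> append to chain.
Insert 195: h=0, bucket 0 nonempty -> append to chain.
Insert 424: h=8, bucket 8 nonempty -> append to chain.
Final buckets:
0: 247 -> 195
1: 157 -> 430
2: ∅
3: ∅
4: 238 -> 277
5: ∅
6: ∅
7: ∅
8: 931 -> 424
9: ∅
10: 101 -> 712
11: ∅
12: 467

1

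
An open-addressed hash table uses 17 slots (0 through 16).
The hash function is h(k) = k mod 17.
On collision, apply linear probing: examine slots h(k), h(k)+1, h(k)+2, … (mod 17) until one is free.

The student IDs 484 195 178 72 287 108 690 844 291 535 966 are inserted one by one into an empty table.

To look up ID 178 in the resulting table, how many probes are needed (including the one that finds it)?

Insert 484: h=8, slot 8 empty → index 8.
Insert 195: h=8, slot 8 occupied → index 9.
Insert 178: h=8, slots 8,9 occupied → index 10.
Insert 72: h=4, slot 4 empty → index 4.
Insert 287: h=15, slot 15 empty → index 15.
Insert 108: h=6, slot 6 empty → index 6.
Insert 690: h=10, slot 10 occupied → index 11.
Insert 844: h=11, slot 11 occupied → index 12.
Insert 291: h=2, slot 2 empty → index 2.
Insert 535: h=8, slots 8,9,10,11,12 occupied → index 13.
Insert 966: h=14, slot 14 empty → index 14.
Table: [∅, ∅, 291, ∅, 72, ∅, 108, ∅, 484, 195, 178, 690, 844, 535, 966, 287, ∅]
Lookup 178: h=8, probe 8,9,10 → found at 10.

3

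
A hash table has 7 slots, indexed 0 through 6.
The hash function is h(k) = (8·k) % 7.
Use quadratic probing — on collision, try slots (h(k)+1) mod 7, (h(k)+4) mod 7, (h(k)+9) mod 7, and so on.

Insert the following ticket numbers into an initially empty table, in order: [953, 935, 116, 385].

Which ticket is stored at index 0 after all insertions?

953: h=1 → slot 1
935: h=4 → slot 4
116: h=4, probe 4,5 → slot 5
385: h=0 → slot 0
Table: [385, 953, _, _, 935, 116, _]

385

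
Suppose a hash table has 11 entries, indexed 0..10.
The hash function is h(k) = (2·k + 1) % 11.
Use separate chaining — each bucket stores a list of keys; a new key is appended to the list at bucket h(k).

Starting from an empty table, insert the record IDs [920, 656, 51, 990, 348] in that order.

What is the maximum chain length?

4

920 -> bucket 4
656 -> bucket 4 (collision)
51 -> bucket 4 (collision)
990 -> bucket 1
348 -> bucket 4 (collision)
Final buckets:
0: _
1: 990
2: _
3: _
4: 920 -> 656 -> 51 -> 348
5: _
6: _
7: _
8: _
9: _
10: _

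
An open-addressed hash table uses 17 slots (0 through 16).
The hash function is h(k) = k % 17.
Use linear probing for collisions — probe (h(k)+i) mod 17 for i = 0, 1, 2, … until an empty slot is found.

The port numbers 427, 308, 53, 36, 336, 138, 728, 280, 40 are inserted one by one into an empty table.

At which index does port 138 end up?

6

427 hashes to 2; slot 2 is free => place at 2.
308 hashes to 2; 2 taken => place at 3.
53 hashes to 2; 2,3 taken => place at 4.
36 hashes to 2; 2,3,4 taken => place at 5.
336 hashes to 13; slot 13 is free => place at 13.
138 hashes to 2; 2,3,4,5 taken => place at 6.
728 hashes to 14; slot 14 is free => place at 14.
280 hashes to 8; slot 8 is free => place at 8.
40 hashes to 6; 6 taken => place at 7.
Table: [_, _, 427, 308, 53, 36, 138, 40, 280, _, _, _, _, 336, 728, _, _]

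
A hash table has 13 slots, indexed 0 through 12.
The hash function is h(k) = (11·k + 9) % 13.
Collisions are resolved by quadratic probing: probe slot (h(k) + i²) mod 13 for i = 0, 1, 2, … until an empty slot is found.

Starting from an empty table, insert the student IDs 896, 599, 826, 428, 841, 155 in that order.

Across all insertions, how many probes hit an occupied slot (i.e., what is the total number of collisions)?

896: h=11 -> slot 11
599: h=7 -> slot 7
826: h=8 -> slot 8
428: h=11, probe 11,12 -> slot 12
841: h=4 -> slot 4
155: h=11, probe 11,12,2 -> slot 2
Table: [—, —, 155, —, 841, —, —, 599, 826, —, —, 896, 428]

3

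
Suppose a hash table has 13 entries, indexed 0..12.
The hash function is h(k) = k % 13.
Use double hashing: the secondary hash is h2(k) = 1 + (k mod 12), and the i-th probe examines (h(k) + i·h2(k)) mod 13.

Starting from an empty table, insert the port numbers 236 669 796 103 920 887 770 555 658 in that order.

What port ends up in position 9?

236 hashes to 2; slot 2 is free -> place at 2.
669 hashes to 6; slot 6 is free -> place at 6.
796 hashes to 3; slot 3 is free -> place at 3.
103 hashes to 12; slot 12 is free -> place at 12.
920 hashes to 10; slot 10 is free -> place at 10.
887 hashes to 3, h2=12; 3,2 taken -> place at 1.
770 hashes to 3, h2=3; 3,6 taken -> place at 9.
555 hashes to 9, h2=4; 9 taken -> place at 0.
658 hashes to 8; slot 8 is free -> place at 8.
Table: [555, 887, 236, 796, —, —, 669, —, 658, 770, 920, —, 103]

770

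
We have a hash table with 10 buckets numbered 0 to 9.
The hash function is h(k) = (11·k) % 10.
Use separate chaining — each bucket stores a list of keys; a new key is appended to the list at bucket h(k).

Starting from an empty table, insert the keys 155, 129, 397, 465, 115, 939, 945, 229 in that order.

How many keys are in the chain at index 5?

155 → bucket 5
129 → bucket 9
397 → bucket 7
465 → bucket 5 (collision)
115 → bucket 5 (collision)
939 → bucket 9 (collision)
945 → bucket 5 (collision)
229 → bucket 9 (collision)
Final buckets:
0: —
1: —
2: —
3: —
4: —
5: 155 -> 465 -> 115 -> 945
6: —
7: 397
8: —
9: 129 -> 939 -> 229

4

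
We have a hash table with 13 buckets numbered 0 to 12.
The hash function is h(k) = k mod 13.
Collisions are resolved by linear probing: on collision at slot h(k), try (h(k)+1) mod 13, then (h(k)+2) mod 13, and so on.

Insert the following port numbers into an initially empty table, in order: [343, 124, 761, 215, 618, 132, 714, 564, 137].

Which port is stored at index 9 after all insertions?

343: h=5 => slot 5
124: h=7 => slot 7
761: h=7, probe 7,8 => slot 8
215: h=7, probe 7,8,9 => slot 9
618: h=7, probe 7,8,9,10 => slot 10
132: h=2 => slot 2
714: h=12 => slot 12
564: h=5, probe 5,6 => slot 6
137: h=7, probe 7,8,9,10,11 => slot 11
Table: [—, —, 132, —, —, 343, 564, 124, 761, 215, 618, 137, 714]

215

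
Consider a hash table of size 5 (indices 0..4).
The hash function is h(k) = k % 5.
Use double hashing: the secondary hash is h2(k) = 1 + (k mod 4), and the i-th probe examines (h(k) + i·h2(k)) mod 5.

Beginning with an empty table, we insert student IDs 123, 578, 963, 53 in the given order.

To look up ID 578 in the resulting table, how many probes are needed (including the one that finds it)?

2

123: h=3 → slot 3
578: h=3, h2=3, probe 3,1 → slot 1
963: h=3, h2=4, probe 3,2 → slot 2
53: h=3, h2=2, probe 3,0 → slot 0
Table: [53, 578, 963, 123, —]
Lookup 578: h=3, h2=3, probe 3,1 → found at 1.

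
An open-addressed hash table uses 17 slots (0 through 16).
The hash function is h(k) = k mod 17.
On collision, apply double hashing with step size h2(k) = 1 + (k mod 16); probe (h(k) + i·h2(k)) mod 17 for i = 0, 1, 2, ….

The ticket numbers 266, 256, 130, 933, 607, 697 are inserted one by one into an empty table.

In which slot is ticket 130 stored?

14

Insert 266: h=11, slot 11 empty → index 11.
Insert 256: h=1, slot 1 empty → index 1.
Insert 130: h=11, h2=3, slot 11 occupied → index 14.
Insert 933: h=15, slot 15 empty → index 15.
Insert 607: h=12, slot 12 empty → index 12.
Insert 697: h=0, slot 0 empty → index 0.
Table: [697, 256, ., ., ., ., ., ., ., ., ., 266, 607, ., 130, 933, .]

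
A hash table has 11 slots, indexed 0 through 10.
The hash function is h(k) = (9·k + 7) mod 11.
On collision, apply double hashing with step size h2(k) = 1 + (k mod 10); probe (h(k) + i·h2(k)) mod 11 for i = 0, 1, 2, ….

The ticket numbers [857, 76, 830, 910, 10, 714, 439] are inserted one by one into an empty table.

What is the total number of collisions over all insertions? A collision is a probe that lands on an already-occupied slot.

5

857 hashes to 9; slot 9 is free -> place at 9.
76 hashes to 9, h2=7; 9 taken -> place at 5.
830 hashes to 8; slot 8 is free -> place at 8.
910 hashes to 2; slot 2 is free -> place at 2.
10 hashes to 9, h2=1; 9 taken -> place at 10.
714 hashes to 9, h2=5; 9 taken -> place at 3.
439 hashes to 9, h2=10; 9,8 taken -> place at 7.
Table: [—, —, 910, 714, —, 76, —, 439, 830, 857, 10]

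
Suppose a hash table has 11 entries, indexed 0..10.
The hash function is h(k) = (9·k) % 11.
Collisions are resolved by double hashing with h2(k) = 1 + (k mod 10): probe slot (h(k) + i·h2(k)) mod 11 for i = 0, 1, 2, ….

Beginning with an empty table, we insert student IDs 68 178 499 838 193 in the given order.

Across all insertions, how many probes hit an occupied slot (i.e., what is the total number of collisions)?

68 hashes to 7; slot 7 is free -> place at 7.
178 hashes to 7, h2=9; 7 taken -> place at 5.
499 hashes to 3; slot 3 is free -> place at 3.
838 hashes to 7, h2=9; 7,5,3 taken -> place at 1.
193 hashes to 10; slot 10 is free -> place at 10.
Table: [∅, 838, ∅, 499, ∅, 178, ∅, 68, ∅, ∅, 193]

4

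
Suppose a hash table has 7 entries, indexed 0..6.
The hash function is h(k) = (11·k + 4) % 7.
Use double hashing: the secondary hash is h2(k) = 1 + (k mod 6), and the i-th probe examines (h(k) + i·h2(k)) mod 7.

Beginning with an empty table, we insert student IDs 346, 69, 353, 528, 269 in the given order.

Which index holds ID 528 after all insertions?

3

346: h=2 → slot 2
69: h=0 → slot 0
353: h=2, h2=6, probe 2,1 → slot 1
528: h=2, h2=1, probe 2,3 → slot 3
269: h=2, h2=6, probe 2,1,0,6 → slot 6
Table: [69, 353, 346, 528, _, _, 269]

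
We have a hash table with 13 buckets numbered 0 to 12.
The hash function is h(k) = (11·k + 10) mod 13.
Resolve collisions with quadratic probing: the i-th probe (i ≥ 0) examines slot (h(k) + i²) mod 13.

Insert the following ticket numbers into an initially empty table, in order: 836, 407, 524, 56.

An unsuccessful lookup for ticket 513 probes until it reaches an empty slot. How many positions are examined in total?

836 hashes to 2; slot 2 is free => place at 2.
407 hashes to 2; 2 taken => place at 3.
524 hashes to 2; 2,3 taken => place at 6.
56 hashes to 2; 2,3,6 taken => place at 11.
Table: [-, -, 836, 407, -, -, 524, -, -, -, -, 56, -]
Lookup 513: h=11, probe 11,12 → slot 12 empty, not found.

2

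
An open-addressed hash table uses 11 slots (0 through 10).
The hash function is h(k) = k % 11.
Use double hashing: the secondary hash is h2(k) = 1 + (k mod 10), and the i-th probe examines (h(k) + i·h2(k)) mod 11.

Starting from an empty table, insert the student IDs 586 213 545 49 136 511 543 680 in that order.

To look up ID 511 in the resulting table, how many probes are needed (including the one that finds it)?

586 hashes to 3; slot 3 is free => place at 3.
213 hashes to 4; slot 4 is free => place at 4.
545 hashes to 6; slot 6 is free => place at 6.
49 hashes to 5; slot 5 is free => place at 5.
136 hashes to 4, h2=7; 4 taken => place at 0.
511 hashes to 5, h2=2; 5 taken => place at 7.
543 hashes to 4, h2=4; 4 taken => place at 8.
680 hashes to 9; slot 9 is free => place at 9.
Table: [136, -, -, 586, 213, 49, 545, 511, 543, 680, -]
Lookup 511: h=5, h2=2, probe 5,7 → found at 7.

2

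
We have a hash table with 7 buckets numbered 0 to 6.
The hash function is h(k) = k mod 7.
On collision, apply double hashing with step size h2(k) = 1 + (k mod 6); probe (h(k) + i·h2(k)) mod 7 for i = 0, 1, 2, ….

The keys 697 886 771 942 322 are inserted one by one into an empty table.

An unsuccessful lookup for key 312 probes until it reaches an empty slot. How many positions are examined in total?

Insert 697: h=4, slot 4 empty => index 4.
Insert 886: h=4, h2=5, slot 4 occupied => index 2.
Insert 771: h=1, slot 1 empty => index 1.
Insert 942: h=4, h2=1, slot 4 occupied => index 5.
Insert 322: h=0, slot 0 empty => index 0.
Table: [322, 771, 886, -, 697, 942, -]
Lookup 312: h=4, h2=1, probe 4,5,6 → slot 6 empty, not found.

3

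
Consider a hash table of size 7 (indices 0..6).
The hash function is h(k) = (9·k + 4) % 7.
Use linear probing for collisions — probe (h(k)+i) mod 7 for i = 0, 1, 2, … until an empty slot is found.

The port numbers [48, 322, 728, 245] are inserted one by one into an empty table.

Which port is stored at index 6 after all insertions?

245

48 hashes to 2; slot 2 is free => place at 2.
322 hashes to 4; slot 4 is free => place at 4.
728 hashes to 4; 4 taken => place at 5.
245 hashes to 4; 4,5 taken => place at 6.
Table: [∅, ∅, 48, ∅, 322, 728, 245]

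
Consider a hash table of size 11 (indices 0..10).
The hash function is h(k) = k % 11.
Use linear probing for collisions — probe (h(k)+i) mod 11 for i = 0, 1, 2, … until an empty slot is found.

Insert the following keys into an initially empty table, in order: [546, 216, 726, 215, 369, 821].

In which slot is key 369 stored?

546: h=7 -> slot 7
216: h=7, probe 7,8 -> slot 8
726: h=0 -> slot 0
215: h=6 -> slot 6
369: h=6, probe 6,7,8,9 -> slot 9
821: h=7, probe 7,8,9,10 -> slot 10
Table: [726, ∅, ∅, ∅, ∅, ∅, 215, 546, 216, 369, 821]

9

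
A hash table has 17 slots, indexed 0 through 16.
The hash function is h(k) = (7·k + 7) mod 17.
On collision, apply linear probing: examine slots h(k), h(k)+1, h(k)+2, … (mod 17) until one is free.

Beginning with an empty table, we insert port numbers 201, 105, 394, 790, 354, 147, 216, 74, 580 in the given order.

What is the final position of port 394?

12

Insert 201: h=3, slot 3 empty → index 3.
Insert 105: h=11, slot 11 empty → index 11.
Insert 394: h=11, slot 11 occupied → index 12.
Insert 790: h=12, slot 12 occupied → index 13.
Insert 354: h=3, slot 3 occupied → index 4.
Insert 147: h=16, slot 16 empty → index 16.
Insert 216: h=6, slot 6 empty → index 6.
Insert 74: h=15, slot 15 empty → index 15.
Insert 580: h=4, slot 4 occupied → index 5.
Table: [_, _, _, 201, 354, 580, 216, _, _, _, _, 105, 394, 790, _, 74, 147]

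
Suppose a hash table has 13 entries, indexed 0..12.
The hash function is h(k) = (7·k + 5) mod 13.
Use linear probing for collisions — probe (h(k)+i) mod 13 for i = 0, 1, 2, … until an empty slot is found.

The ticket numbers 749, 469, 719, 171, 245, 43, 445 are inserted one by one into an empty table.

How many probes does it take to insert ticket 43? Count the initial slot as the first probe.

2

749: h=9 -> slot 9
469: h=12 -> slot 12
719: h=7 -> slot 7
171: h=6 -> slot 6
245: h=4 -> slot 4
43: h=7, probe 7,8 -> slot 8
445: h=0 -> slot 0
Table: [445, ., ., ., 245, ., 171, 719, 43, 749, ., ., 469]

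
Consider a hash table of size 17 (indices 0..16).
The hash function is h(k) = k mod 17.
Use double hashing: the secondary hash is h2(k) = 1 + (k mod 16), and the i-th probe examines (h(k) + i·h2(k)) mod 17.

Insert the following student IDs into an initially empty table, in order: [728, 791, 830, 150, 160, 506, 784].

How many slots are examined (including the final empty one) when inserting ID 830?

2

728: h=14 -> slot 14
791: h=9 -> slot 9
830: h=14, h2=15, probe 14,12 -> slot 12
150: h=14, h2=7, probe 14,4 -> slot 4
160: h=7 -> slot 7
506: h=13 -> slot 13
784: h=2 -> slot 2
Table: [∅, ∅, 784, ∅, 150, ∅, ∅, 160, ∅, 791, ∅, ∅, 830, 506, 728, ∅, ∅]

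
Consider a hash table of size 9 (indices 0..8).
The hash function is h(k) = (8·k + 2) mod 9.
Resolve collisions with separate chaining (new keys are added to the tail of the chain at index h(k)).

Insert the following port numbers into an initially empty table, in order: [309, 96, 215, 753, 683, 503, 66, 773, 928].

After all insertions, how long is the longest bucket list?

309 -> bucket 8
96 -> bucket 5
215 -> bucket 3
753 -> bucket 5 (collision)
683 -> bucket 3 (collision)
503 -> bucket 3 (collision)
66 -> bucket 8 (collision)
773 -> bucket 3 (collision)
928 -> bucket 1
Final buckets:
0: ∅
1: 928
2: ∅
3: 215 -> 683 -> 503 -> 773
4: ∅
5: 96 -> 753
6: ∅
7: ∅
8: 309 -> 66

4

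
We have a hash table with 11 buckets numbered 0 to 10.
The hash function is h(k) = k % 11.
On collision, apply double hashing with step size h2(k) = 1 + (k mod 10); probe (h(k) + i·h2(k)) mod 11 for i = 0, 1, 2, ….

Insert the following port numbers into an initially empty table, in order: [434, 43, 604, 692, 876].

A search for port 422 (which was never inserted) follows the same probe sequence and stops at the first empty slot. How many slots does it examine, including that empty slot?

6

434 hashes to 5; slot 5 is free → place at 5.
43 hashes to 10; slot 10 is free → place at 10.
604 hashes to 10, h2=5; 10 taken → place at 4.
692 hashes to 10, h2=3; 10 taken → place at 2.
876 hashes to 7; slot 7 is free → place at 7.
Table: [∅, ∅, 692, ∅, 604, 434, ∅, 876, ∅, ∅, 43]
Lookup 422: h=4, h2=3, probe 4,7,10,2,5,8 → slot 8 empty, not found.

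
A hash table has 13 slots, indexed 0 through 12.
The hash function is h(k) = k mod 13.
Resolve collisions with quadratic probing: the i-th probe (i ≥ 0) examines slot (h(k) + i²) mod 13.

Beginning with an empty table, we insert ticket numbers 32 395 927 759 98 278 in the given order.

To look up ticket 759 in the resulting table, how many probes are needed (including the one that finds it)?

3

32 hashes to 6; slot 6 is free => place at 6.
395 hashes to 5; slot 5 is free => place at 5.
927 hashes to 4; slot 4 is free => place at 4.
759 hashes to 5; 5,6 taken => place at 9.
98 hashes to 7; slot 7 is free => place at 7.
278 hashes to 5; 5,6,9 taken => place at 1.
Table: [—, 278, —, —, 927, 395, 32, 98, —, 759, —, —, —]
Lookup 759: h=5, probe 5,6,9 → found at 9.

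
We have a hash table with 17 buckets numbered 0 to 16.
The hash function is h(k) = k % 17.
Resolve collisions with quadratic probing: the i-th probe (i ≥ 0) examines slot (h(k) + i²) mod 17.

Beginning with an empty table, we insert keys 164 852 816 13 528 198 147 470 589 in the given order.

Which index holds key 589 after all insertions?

10

Insert 164: h=11, slot 11 empty → index 11.
Insert 852: h=2, slot 2 empty → index 2.
Insert 816: h=0, slot 0 empty → index 0.
Insert 13: h=13, slot 13 empty → index 13.
Insert 528: h=1, slot 1 empty → index 1.
Insert 198: h=11, slot 11 occupied → index 12.
Insert 147: h=11, slots 11,12 occupied → index 15.
Insert 470: h=11, slots 11,12,15 occupied → index 3.
Insert 589: h=11, slots 11,12,15,3 occupied → index 10.
Table: [816, 528, 852, 470, _, _, _, _, _, _, 589, 164, 198, 13, _, 147, _]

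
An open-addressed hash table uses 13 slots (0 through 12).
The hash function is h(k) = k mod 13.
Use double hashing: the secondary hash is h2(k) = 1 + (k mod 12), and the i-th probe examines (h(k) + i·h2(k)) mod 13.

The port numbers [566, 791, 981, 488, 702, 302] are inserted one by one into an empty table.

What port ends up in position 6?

566: h=7 → slot 7
791: h=11 → slot 11
981: h=6 → slot 6
488: h=7, h2=9, probe 7,3 → slot 3
702: h=0 → slot 0
302: h=3, h2=3, probe 3,6,9 → slot 9
Table: [702, ., ., 488, ., ., 981, 566, ., 302, ., 791, .]

981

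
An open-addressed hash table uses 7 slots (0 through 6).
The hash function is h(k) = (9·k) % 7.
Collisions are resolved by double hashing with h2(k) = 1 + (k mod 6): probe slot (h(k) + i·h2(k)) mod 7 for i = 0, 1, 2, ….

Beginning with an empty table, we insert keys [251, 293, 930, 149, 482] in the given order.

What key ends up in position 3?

251 hashes to 5; slot 5 is free -> place at 5.
293 hashes to 5, h2=6; 5 taken -> place at 4.
930 hashes to 5, h2=1; 5 taken -> place at 6.
149 hashes to 4, h2=6; 4 taken -> place at 3.
482 hashes to 5, h2=3; 5 taken -> place at 1.
Table: [∅, 482, ∅, 149, 293, 251, 930]

149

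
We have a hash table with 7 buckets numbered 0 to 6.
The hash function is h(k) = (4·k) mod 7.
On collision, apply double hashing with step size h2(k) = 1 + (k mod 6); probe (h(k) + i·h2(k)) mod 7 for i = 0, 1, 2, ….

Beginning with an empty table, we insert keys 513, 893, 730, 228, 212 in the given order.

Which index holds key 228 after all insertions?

513: h=1 → slot 1
893: h=2 → slot 2
730: h=1, h2=5, probe 1,6 → slot 6
228: h=2, h2=1, probe 2,3 → slot 3
212: h=1, h2=3, probe 1,4 → slot 4
Table: [-, 513, 893, 228, 212, -, 730]

3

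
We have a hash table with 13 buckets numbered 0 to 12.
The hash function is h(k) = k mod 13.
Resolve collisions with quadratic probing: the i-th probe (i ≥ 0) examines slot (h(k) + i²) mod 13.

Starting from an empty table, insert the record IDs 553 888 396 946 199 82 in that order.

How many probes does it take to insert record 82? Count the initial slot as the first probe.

3

553 hashes to 7; slot 7 is free => place at 7.
888 hashes to 4; slot 4 is free => place at 4.
396 hashes to 6; slot 6 is free => place at 6.
946 hashes to 10; slot 10 is free => place at 10.
199 hashes to 4; 4 taken => place at 5.
82 hashes to 4; 4,5 taken => place at 8.
Table: [—, —, —, —, 888, 199, 396, 553, 82, —, 946, —, —]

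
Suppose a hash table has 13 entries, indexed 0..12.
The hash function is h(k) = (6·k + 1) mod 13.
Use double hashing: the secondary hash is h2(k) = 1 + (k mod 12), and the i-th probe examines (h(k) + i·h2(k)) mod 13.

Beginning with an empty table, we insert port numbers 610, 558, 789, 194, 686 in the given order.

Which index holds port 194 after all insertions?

11

610: h=8 → slot 8
558: h=8, h2=7, probe 8,2 → slot 2
789: h=3 → slot 3
194: h=8, h2=3, probe 8,11 → slot 11
686: h=9 → slot 9
Table: [., ., 558, 789, ., ., ., ., 610, 686, ., 194, .]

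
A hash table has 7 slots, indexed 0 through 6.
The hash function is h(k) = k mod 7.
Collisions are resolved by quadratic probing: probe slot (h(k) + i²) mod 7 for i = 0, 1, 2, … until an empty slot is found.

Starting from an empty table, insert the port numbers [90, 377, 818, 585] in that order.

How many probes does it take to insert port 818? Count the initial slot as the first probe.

Insert 90: h=6, slot 6 empty => index 6.
Insert 377: h=6, slot 6 occupied => index 0.
Insert 818: h=6, slots 6,0 occupied => index 3.
Insert 585: h=4, slot 4 empty => index 4.
Table: [377, ., ., 818, 585, ., 90]

3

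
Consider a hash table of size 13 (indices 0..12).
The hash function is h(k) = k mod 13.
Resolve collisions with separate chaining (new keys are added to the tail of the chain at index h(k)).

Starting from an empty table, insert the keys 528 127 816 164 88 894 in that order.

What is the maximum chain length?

4

528 → bucket 8
127 → bucket 10
816 → bucket 10 (collision)
164 → bucket 8 (collision)
88 → bucket 10 (collision)
894 → bucket 10 (collision)
Final buckets:
0: —
1: —
2: —
3: —
4: —
5: —
6: —
7: —
8: 528 -> 164
9: —
10: 127 -> 816 -> 88 -> 894
11: —
12: —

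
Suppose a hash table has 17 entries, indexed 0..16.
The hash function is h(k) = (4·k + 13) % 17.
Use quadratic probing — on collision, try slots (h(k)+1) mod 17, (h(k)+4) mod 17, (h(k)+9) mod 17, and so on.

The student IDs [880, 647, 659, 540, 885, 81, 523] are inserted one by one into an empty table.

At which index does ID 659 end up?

880 hashes to 14; slot 14 is free → place at 14.
647 hashes to 0; slot 0 is free → place at 0.
659 hashes to 14; 14 taken → place at 15.
540 hashes to 14; 14,15 taken → place at 1.
885 hashes to 0; 0,1 taken → place at 4.
81 hashes to 14; 14,15,1 taken → place at 6.
523 hashes to 14; 14,15,1,6 taken → place at 13.
Table: [647, 540, —, —, 885, —, 81, —, —, —, —, —, —, 523, 880, 659, —]

15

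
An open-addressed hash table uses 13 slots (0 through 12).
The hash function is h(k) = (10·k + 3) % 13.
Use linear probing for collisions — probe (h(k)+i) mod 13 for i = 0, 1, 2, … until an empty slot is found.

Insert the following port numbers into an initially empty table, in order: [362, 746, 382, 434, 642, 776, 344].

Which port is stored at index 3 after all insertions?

Insert 362: h=9, slot 9 empty => index 9.
Insert 746: h=1, slot 1 empty => index 1.
Insert 382: h=1, slot 1 occupied => index 2.
Insert 434: h=1, slots 1,2 occupied => index 3.
Insert 642: h=1, slots 1,2,3 occupied => index 4.
Insert 776: h=2, slots 2,3,4 occupied => index 5.
Insert 344: h=11, slot 11 empty => index 11.
Table: [∅, 746, 382, 434, 642, 776, ∅, ∅, ∅, 362, ∅, 344, ∅]

434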